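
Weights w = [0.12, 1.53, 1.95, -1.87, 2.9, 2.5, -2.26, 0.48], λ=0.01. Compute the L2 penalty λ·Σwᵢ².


‖w‖₂² = (0.12)² + (1.53)² + (1.95)² + (-1.87)² + (2.9)² + (2.5)² + (-2.26)² + (0.48)²
     = 0.0144 + 2.3409 + 3.8025 + 3.4969 + 8.41 + 6.25 + 5.1076 + 0.2304
     = 29.6527
λ·‖w‖₂² = 0.01·29.6527 = 0.296527

0.296527


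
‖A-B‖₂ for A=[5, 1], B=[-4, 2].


d = √((5+ 4)² + (1-2)²)
  = √(81 + 1)
  = √82 = 9.0554

9.0554


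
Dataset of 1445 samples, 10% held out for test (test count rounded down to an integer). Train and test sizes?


Test = ⌊1445·10/100⌋ = 144
Train = 1445 - 144 = 1301

Train: 1301, Test: 144


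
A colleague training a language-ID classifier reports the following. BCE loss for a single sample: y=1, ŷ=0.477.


BCE = -[y·ln(p) + (1-y)·ln(1-p)]
= -1·ln(0.477) - 0
= -ln(0.477) = 0.7402

0.7402


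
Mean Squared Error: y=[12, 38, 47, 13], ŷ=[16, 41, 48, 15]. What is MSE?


Squared errors: (12-16)²=16, (38-41)²=9, (47-48)²=1, (13-15)²=4
Sum = 30
MSE = 30/4 = 15/2

15/2


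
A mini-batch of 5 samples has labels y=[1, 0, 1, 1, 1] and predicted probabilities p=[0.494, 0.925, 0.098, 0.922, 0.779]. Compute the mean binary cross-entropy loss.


L[0] = -ln(0.494) = 0.7052
L[1] = -ln(1-0.925) = -ln(0.075) = 2.5903
L[2] = -ln(0.098) = 2.3228
L[3] = -ln(0.922) = 0.0812
L[4] = -ln(0.779) = 0.2497
mean = (0.7052 + 2.5903 + 2.3228 + 0.0812 + 0.2497)/5 = 1.1898

1.1898


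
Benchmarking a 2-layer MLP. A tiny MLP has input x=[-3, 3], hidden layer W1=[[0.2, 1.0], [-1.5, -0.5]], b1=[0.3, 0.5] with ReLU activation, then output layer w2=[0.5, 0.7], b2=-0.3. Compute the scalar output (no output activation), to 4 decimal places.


z1[0] = (0.2)·(-3) + (1.0)·(3) + 0.3 = 2.7
z1[1] = (-1.5)·(-3) + (-0.5)·(3) + 0.5 = 3.5
h = ReLU(z1) = [2.7, 3.5]
output = (0.5)·(2.7) + (0.7)·(3.5) - 0.3 = 3.5

3.5


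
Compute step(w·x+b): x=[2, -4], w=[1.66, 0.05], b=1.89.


z = (2)·(1.66) + (-4)·(0.05) + 1.89
  = 5.01
step(z) = 1 (z≥0)

1


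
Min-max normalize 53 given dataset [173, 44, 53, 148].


min=44, max=173
(53-44)/(173-44) = 9/129 = 0.0698

0.0698


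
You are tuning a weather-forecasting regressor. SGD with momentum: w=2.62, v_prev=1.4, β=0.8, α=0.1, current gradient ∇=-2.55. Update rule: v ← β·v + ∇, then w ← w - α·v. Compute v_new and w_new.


v_new = 0.8·1.4 - 2.55 = 1.12 - 2.55 = -1.43
w_new = 2.62 - 0.1·-1.43 = 2.62 + 0.143 = 2.763

v_new=-1.43, w_new=2.763


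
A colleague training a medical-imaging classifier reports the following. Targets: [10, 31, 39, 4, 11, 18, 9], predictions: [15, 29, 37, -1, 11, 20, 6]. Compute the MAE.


Absolute errors: |10-15|=5, |31-29|=2, |39-37|=2, |4+ 1|=5, |11-11|=0, |18-20|=2, |9-6|=3
Sum = 19
MAE = 19/7 = 19/7

19/7


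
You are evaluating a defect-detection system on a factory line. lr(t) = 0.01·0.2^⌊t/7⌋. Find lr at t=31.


n_drops = ⌊31/7⌋ = 4
lr = 0.01·0.2^4 = 0.01·0.0016 = 0.000016

0.000016


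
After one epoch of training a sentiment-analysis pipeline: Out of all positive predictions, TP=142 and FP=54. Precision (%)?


Precision = TP/(TP+FP)
= 142/(142+54)
= 142/196 = 72.45%

72.45%


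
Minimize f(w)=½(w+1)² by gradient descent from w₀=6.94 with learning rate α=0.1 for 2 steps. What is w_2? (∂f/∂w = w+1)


step 1: grad = 6.94+1 = 7.94; w = 6.94 - 0.1·(7.94) = 6.146
step 2: grad = 6.146+1 = 7.146; w = 6.146 - 0.1·(7.146) = 5.4314

5.4314


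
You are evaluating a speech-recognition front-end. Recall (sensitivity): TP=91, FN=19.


Recall = TP/(TP+FN)
= 91/(91+19)
= 91/110 = 82.73%

82.73%


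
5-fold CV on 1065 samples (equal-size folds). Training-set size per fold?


Fold size = 1065/5 = 213
Training per fold = 1065 - 213 = 852

852


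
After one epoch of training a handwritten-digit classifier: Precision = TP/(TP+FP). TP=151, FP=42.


Precision = TP/(TP+FP)
= 151/(151+42)
= 151/193 = 78.24%

78.24%


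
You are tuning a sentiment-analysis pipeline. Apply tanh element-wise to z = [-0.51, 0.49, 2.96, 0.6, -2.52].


tanh(-0.51) = -0.4699
tanh(0.49) = 0.4542
tanh(2.96) = 0.9946
tanh(0.6) = 0.537
tanh(-2.52) = -0.9871
result = [-0.4699, 0.4542, 0.9946, 0.537, -0.9871]

[-0.4699, 0.4542, 0.9946, 0.537, -0.9871]


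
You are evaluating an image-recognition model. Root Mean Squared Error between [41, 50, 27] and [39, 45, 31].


MSE = 45/3 = 15
RMSE = √(45/3) = 3.873

3.873


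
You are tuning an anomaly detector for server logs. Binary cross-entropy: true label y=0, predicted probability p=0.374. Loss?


BCE = -[y·ln(p) + (1-y)·ln(1-p)]
= -0 - 1·ln(1-0.374)
= -ln(0.626) = 0.4684

0.4684


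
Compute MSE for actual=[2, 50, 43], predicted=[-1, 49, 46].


Squared errors: (2+ 1)²=9, (50-49)²=1, (43-46)²=9
Sum = 19
MSE = 19/3 = 19/3

19/3


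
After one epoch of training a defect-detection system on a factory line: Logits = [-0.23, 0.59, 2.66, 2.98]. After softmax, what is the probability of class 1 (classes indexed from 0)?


Exponentials: e^-0.23=0.7945, e^0.59=1.804, e^2.66=14.2963, e^2.98=19.6878
Sum = 36.5826
Softmax = [0.0217, 0.0493, 0.3908, 0.5382]
p[1] = 1.804/36.5826 = 0.0493

0.0493


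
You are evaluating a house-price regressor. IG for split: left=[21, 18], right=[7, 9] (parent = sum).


Parent = [28, 27], H_parent = 0.9998
H_left = 0.9957 (n=39), H_right = 0.9887 (n=16)
H_children = (39/55)·0.9957 + (16/55)·0.9887 = 0.9937
IG = 0.9998 - 0.9937 = 0.0061

0.0061


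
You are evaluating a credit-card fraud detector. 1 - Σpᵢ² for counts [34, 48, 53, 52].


Probabilities: [34/187, 48/187, 53/187, 52/187] ≈ [0.1818, 0.2567, 0.2834, 0.2781]
Σpᵢ² = (1156 + 2304 + 2809 + 2704)/187² = 8973/34969
Gini = 1 - Σpᵢ² = 1 - 8973/34969 = 0.7434

0.7434


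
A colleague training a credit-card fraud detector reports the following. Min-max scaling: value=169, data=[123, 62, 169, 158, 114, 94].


min=62, max=169
(169-62)/(169-62) = 107/107 = 1.0

1.0


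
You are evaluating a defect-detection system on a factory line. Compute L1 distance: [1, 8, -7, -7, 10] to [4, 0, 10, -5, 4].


d = |1-4| + |8-0| + |-7-10| + |-7+ 5| + |10-4|
  = 3 + 8 + 17 + 2 + 6
  = 36

36


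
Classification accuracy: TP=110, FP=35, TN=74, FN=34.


Accuracy = (TP+TN)/(TP+TN+FP+FN)
= (110+74)/(253)
= 184/253 = 72.73%

72.73%


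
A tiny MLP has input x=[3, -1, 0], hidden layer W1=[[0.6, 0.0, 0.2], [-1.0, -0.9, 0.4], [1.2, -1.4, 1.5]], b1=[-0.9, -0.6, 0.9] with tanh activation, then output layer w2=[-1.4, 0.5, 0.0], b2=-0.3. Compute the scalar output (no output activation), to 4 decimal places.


z1[0] = (0.6)·(3) + (0.0)·(-1) + (0.2)·(0) - 0.9 = 0.9
z1[1] = (-1.0)·(3) + (-0.9)·(-1) + (0.4)·(0) - 0.6 = -2.7
z1[2] = (1.2)·(3) + (-1.4)·(-1) + (1.5)·(0) + 0.9 = 5.9
h = tanh(z1) = [0.7163, -0.991, 1.0]
output = (-1.4)·(0.7163) + (0.5)·(-0.991) + (0.0)·(1.0) - 0.3 = -1.7983

-1.7983


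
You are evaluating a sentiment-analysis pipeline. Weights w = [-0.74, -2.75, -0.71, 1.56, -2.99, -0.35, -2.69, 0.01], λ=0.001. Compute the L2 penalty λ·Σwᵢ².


‖w‖₂² = (-0.74)² + (-2.75)² + (-0.71)² + (1.56)² + (-2.99)² + (-0.35)² + (-2.69)² + (0.01)²
     = 0.5476 + 7.5625 + 0.5041 + 2.4336 + 8.9401 + 0.1225 + 7.2361 + 0.0001
     = 27.3466
λ·‖w‖₂² = 0.001·27.3466 = 0.027347

0.027347


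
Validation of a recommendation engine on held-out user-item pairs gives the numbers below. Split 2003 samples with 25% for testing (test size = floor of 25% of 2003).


Test = ⌊2003·25/100⌋ = 500
Train = 2003 - 500 = 1503

Train: 1503, Test: 500


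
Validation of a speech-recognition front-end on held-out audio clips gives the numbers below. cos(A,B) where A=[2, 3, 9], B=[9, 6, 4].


A·B = 2·9 + 3·6 + 9·4 = 72
‖A‖ = √94 = 9.6954, ‖B‖ = √133 = 11.5326
cos = 72/(√94·√133) = 72/√12502 = 0.6439

0.6439


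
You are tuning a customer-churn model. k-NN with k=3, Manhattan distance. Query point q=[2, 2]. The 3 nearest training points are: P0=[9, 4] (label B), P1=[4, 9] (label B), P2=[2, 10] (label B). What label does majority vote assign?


d(q,P0) = 9  (label B)
d(q,P1) = 9  (label B)
d(q,P2) = 8  (label B)
Votes: A=0, B=3
Majority → B

B


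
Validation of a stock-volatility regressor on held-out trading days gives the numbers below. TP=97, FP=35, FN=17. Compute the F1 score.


Precision = 97/132 = 0.7348
Recall = 97/114 = 0.8509
F1 = 2·P·R/(P+R) = 2·TP/(2·TP+FP+FN) = 194/(194+35+17) = 194/246 = 0.7886

0.7886


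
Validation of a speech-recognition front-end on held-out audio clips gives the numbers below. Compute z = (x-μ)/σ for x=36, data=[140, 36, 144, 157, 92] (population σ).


μ = 113.8, σ = 44.7053
z = (36 - 113.8)/44.7053 = -1.7403

-1.7403


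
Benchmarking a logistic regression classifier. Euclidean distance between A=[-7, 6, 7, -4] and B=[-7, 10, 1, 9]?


d = √((-7+ 7)² + (6-10)² + (7-1)² + (-4-9)²)
  = √(0 + 16 + 36 + 169)
  = √221 = 14.8661

14.8661


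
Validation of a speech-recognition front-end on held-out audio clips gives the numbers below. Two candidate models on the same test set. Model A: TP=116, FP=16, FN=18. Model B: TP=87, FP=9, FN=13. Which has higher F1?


Model A: P=116/132=0.8788, R=116/134=0.8657, F1=2PR/(P+R)=2TP/(2TP+FP+FN)=232/266=0.8722
Model B: P=87/96=0.9062, R=87/100=0.87, F1=2PR/(P+R)=2TP/(2TP+FP+FN)=174/196=0.8878
0.8722 < 0.8878 → Model B

Model B


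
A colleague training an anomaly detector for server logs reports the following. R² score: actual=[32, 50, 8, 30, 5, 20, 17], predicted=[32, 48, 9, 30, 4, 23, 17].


ȳ = 23.1429
SS_res = Σ(y-ŷ)² = 15
SS_tot = Σ(y-ȳ)² = 1452.86
R² = 1 - SS_res/SS_tot = 1 - 0.0103 = 0.9897

0.9897


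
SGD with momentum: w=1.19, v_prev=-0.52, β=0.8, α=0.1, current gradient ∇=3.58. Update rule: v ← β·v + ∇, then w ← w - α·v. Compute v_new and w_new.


v_new = 0.8·-0.52 + 3.58 = -0.416 + 3.58 = 3.164
w_new = 1.19 - 0.1·3.164 = 1.19 - 0.3164 = 0.8736

v_new=3.164, w_new=0.8736


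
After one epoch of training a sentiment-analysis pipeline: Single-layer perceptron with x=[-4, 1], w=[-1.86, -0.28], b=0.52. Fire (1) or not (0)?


z = (-4)·(-1.86) + (1)·(-0.28) + 0.52
  = 7.68
step(z) = 1 (z≥0)

1


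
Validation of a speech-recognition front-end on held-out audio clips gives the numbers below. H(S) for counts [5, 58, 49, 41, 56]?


Probabilities: [5/209, 58/209, 49/209, 41/209, 56/209] ≈ [0.0239, 0.2775, 0.2344, 0.1962, 0.2679]
H = -((5/209)·log₂(5/209) + (58/209)·log₂(58/209) + (49/209)·log₂(49/209) + (41/209)·log₂(41/209) + (56/209)·log₂(56/209))
  = 2.1027 bits

2.1027 bits


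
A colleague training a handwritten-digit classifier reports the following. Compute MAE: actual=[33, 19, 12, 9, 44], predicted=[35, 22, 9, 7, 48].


Absolute errors: |33-35|=2, |19-22|=3, |12-9|=3, |9-7|=2, |44-48|=4
Sum = 14
MAE = 14/5 = 14/5

14/5


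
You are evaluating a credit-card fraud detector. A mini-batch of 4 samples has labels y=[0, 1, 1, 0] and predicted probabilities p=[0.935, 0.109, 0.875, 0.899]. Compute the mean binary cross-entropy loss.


L[0] = -ln(1-0.935) = -ln(0.065) = 2.7334
L[1] = -ln(0.109) = 2.2164
L[2] = -ln(0.875) = 0.1335
L[3] = -ln(1-0.899) = -ln(0.101) = 2.2926
mean = (2.7334 + 2.2164 + 0.1335 + 2.2926)/4 = 1.844

1.844


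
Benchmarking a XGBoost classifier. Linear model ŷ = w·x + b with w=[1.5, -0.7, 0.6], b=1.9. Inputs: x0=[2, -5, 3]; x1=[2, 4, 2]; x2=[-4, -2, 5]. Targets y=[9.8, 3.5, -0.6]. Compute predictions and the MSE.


ŷ0 = (1.5)·(2) + (-0.7)·(-5) + (0.6)·(3) + 1.9 = 10.2
ŷ1 = (1.5)·(2) + (-0.7)·(4) + (0.6)·(2) + 1.9 = 3.3
ŷ2 = (1.5)·(-4) + (-0.7)·(-2) + (0.6)·(5) + 1.9 = 0.3
errors² = [0.16, 0.04, 0.81]
MSE = 1.0100/3 = 0.3367

0.3367


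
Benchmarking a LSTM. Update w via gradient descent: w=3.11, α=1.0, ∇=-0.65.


w_new = w - α·∇
= 3.11 - 1.0·-0.65
= 3.11 + 0.65
= 3.76

3.76


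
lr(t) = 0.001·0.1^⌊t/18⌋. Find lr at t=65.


n_drops = ⌊65/18⌋ = 3
lr = 0.001·0.1^3 = 0.001·0.001 = 0.000001

0.000001


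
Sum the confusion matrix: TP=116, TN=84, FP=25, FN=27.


Total = TP + TN + FP + FN
= 116 + 84 + 25 + 27
= 252
(Predicted positive: 141, predicted negative: 111)

252


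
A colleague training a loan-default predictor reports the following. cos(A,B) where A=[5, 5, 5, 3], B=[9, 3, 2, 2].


A·B = 5·9 + 5·3 + 5·2 + 3·2 = 76
‖A‖ = √84 = 9.1652, ‖B‖ = √98 = 9.8995
cos = 76/(√84·√98) = 76/√8232 = 0.8376

0.8376


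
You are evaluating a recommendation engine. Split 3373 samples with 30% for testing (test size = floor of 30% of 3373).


Test = ⌊3373·30/100⌋ = 1011
Train = 3373 - 1011 = 2362

Train: 2362, Test: 1011


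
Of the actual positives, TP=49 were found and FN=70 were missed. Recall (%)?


Recall = TP/(TP+FN)
= 49/(49+70)
= 49/119 = 41.18%

41.18%


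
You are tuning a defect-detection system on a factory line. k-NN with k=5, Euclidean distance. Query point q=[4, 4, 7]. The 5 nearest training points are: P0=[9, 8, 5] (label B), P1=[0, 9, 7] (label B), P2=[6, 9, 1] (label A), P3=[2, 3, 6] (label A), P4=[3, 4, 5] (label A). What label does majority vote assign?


d(q,P0) = 6.7082  (label B)
d(q,P1) = 6.4031  (label B)
d(q,P2) = 8.0623  (label A)
d(q,P3) = 2.4495  (label A)
d(q,P4) = 2.2361  (label A)
Votes: A=3, B=2
Majority → A

A


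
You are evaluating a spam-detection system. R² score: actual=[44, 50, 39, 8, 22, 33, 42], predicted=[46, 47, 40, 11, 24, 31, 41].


ȳ = 34
SS_res = Σ(y-ŷ)² = 32
SS_tot = Σ(y-ȳ)² = 1266
R² = 1 - SS_res/SS_tot = 1 - 0.0253 = 0.9747

0.9747


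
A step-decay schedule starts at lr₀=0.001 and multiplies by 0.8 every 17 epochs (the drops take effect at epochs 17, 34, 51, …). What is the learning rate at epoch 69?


n_drops = ⌊69/17⌋ = 4
lr = 0.001·0.8^4 = 0.001·0.4096 = 0.0004096

0.0004096


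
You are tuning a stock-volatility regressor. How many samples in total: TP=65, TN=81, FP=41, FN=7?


Total = TP + TN + FP + FN
= 65 + 81 + 41 + 7
= 194
(Predicted positive: 106, predicted negative: 88)

194


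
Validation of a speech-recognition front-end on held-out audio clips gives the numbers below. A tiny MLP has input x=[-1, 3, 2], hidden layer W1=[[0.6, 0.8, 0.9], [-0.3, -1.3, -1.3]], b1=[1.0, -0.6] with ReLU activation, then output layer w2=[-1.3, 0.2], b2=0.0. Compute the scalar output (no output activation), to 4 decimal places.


z1[0] = (0.6)·(-1) + (0.8)·(3) + (0.9)·(2) + 1.0 = 4.6
z1[1] = (-0.3)·(-1) + (-1.3)·(3) + (-1.3)·(2) - 0.6 = -6.8
h = ReLU(z1) = [4.6, 0.0]
output = (-1.3)·(4.6) + (0.2)·(0.0) + 0.0 = -5.98

-5.98


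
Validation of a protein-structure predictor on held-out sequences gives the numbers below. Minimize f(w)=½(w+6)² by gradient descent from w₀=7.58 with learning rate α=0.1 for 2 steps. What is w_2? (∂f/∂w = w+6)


step 1: grad = 7.58+6 = 13.58; w = 7.58 - 0.1·(13.58) = 6.222
step 2: grad = 6.222+6 = 12.222; w = 6.222 - 0.1·(12.222) = 4.9998

4.9998


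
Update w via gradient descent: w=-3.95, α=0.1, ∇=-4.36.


w_new = w - α·∇
= -3.95 - 0.1·-4.36
= -3.95 + 0.436
= -3.514

-3.514


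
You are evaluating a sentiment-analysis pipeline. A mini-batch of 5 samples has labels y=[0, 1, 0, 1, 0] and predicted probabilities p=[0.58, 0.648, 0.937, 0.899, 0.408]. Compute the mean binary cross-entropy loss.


L[0] = -ln(1-0.58) = -ln(0.42) = 0.8675
L[1] = -ln(0.648) = 0.4339
L[2] = -ln(1-0.937) = -ln(0.063) = 2.7646
L[3] = -ln(0.899) = 0.1065
L[4] = -ln(1-0.408) = -ln(0.592) = 0.5242
mean = (0.8675 + 0.4339 + 2.7646 + 0.1065 + 0.5242)/5 = 0.9393

0.9393


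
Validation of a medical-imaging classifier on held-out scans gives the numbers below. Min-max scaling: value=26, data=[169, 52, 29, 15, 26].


min=15, max=169
(26-15)/(169-15) = 11/154 = 0.0714

0.0714


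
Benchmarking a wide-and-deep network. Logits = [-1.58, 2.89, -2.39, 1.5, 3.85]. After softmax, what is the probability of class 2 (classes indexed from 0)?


Exponentials: e^-1.58=0.206, e^2.89=17.9933, e^-2.39=0.0916, e^1.5=4.4817, e^3.85=46.9931
Sum = 69.7657
Softmax = [0.003, 0.2579, 0.0013, 0.0642, 0.6736]
p[2] = 0.0916/69.7657 = 0.0013

0.0013


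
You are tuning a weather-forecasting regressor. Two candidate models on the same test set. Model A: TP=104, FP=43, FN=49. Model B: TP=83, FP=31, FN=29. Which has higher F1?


Model A: P=104/147=0.7075, R=104/153=0.6797, F1=2PR/(P+R)=2TP/(2TP+FP+FN)=208/300=0.6933
Model B: P=83/114=0.7281, R=83/112=0.7411, F1=2PR/(P+R)=2TP/(2TP+FP+FN)=166/226=0.7345
0.6933 < 0.7345 → Model B

Model B


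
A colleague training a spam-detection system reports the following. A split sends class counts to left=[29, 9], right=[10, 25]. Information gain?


Parent = [39, 34], H_parent = 0.9966
H_left = 0.7897 (n=38), H_right = 0.8631 (n=35)
H_children = (38/73)·0.7897 + (35/73)·0.8631 = 0.8249
IG = 0.9966 - 0.8249 = 0.1717

0.1717


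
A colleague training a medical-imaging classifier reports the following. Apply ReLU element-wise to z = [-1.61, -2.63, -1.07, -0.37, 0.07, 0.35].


ReLU(-1.61) = max(0, -1.61) = 0.0
ReLU(-2.63) = max(0, -2.63) = 0.0
ReLU(-1.07) = max(0, -1.07) = 0.0
ReLU(-0.37) = max(0, -0.37) = 0.0
ReLU(0.07) = max(0, 0.07) = 0.07
ReLU(0.35) = max(0, 0.35) = 0.35
result = [0.0, 0.0, 0.0, 0.0, 0.07, 0.35]

[0.0, 0.0, 0.0, 0.0, 0.07, 0.35]


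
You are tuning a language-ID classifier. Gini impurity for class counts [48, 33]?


Probabilities: [48/81, 33/81] ≈ [0.5926, 0.4074]
Σpᵢ² = (2304 + 1089)/81² = 3393/6561
Gini = 1 - Σpᵢ² = 1 - 3393/6561 = 0.4829

0.4829


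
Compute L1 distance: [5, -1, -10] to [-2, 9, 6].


d = |5+ 2| + |-1-9| + |-10-6|
  = 7 + 10 + 16
  = 33

33


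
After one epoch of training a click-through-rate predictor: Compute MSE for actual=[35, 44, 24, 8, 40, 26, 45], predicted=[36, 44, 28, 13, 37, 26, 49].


Squared errors: (35-36)²=1, (44-44)²=0, (24-28)²=16, (8-13)²=25, (40-37)²=9, (26-26)²=0, (45-49)²=16
Sum = 67
MSE = 67/7 = 67/7

67/7


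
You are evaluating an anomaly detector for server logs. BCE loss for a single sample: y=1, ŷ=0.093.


BCE = -[y·ln(p) + (1-y)·ln(1-p)]
= -1·ln(0.093) - 0
= -ln(0.093) = 2.3752

2.3752


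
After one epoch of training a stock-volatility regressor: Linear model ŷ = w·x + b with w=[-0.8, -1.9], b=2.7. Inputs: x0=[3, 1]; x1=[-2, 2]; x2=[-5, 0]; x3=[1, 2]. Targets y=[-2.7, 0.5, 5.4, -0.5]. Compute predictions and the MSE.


ŷ0 = (-0.8)·(3) + (-1.9)·(1) + 2.7 = -1.6
ŷ1 = (-0.8)·(-2) + (-1.9)·(2) + 2.7 = 0.5
ŷ2 = (-0.8)·(-5) + (-1.9)·(0) + 2.7 = 6.7
ŷ3 = (-0.8)·(1) + (-1.9)·(2) + 2.7 = -1.9
errors² = [1.21, 0.0, 1.69, 1.96]
MSE = 4.8600/4 = 1.215

1.215


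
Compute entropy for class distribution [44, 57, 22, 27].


Probabilities: [44/150, 57/150, 22/150, 27/150] ≈ [0.2933, 0.38, 0.1467, 0.18]
H = -((44/150)·log₂(44/150) + (57/150)·log₂(57/150) + (22/150)·log₂(22/150) + (27/150)·log₂(27/150))
  = 1.901 bits

1.901 bits


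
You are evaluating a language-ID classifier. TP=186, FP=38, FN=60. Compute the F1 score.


Precision = 186/224 = 0.8304
Recall = 186/246 = 0.7561
F1 = 2·P·R/(P+R) = 2·TP/(2·TP+FP+FN) = 372/(372+38+60) = 372/470 = 0.7915

0.7915


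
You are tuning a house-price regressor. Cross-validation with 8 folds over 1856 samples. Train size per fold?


Fold size = 1856/8 = 232
Training per fold = 1856 - 232 = 1624

1624


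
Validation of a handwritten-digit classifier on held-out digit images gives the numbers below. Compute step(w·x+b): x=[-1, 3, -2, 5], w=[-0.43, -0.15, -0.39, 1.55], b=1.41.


z = (-1)·(-0.43) + (3)·(-0.15) + (-2)·(-0.39) + (5)·(1.55) + 1.41
  = 9.92
step(z) = 1 (z≥0)

1


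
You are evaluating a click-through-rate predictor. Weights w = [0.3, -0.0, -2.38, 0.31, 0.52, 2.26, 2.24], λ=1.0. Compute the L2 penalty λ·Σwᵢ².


‖w‖₂² = (0.3)² + (-0.0)² + (-2.38)² + (0.31)² + (0.52)² + (2.26)² + (2.24)²
     = 0.09 + 0 + 5.6644 + 0.0961 + 0.2704 + 5.1076 + 5.0176
     = 16.2461
λ·‖w‖₂² = 1.0·16.2461 = 16.2461

16.2461


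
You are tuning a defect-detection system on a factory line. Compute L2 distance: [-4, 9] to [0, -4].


d = √((-4-0)² + (9+ 4)²)
  = √(16 + 169)
  = √185 = 13.6015

13.6015


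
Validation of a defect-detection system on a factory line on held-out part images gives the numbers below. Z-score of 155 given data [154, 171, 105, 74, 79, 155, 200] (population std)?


μ = 134, σ = 44.7724
z = (155 - 134)/44.7724 = 0.469

0.469


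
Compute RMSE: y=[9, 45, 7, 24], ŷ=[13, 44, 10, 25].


MSE = 27/4 = 6.75
RMSE = √(27/4) = 2.5981

2.5981


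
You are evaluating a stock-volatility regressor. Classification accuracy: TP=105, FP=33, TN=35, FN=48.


Accuracy = (TP+TN)/(TP+TN+FP+FN)
= (105+35)/(221)
= 140/221 = 63.35%

63.35%


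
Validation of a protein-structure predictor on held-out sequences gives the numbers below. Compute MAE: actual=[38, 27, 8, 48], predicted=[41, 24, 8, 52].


Absolute errors: |38-41|=3, |27-24|=3, |8-8|=0, |48-52|=4
Sum = 10
MAE = 10/4 = 5/2

5/2


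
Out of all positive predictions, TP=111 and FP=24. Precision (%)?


Precision = TP/(TP+FP)
= 111/(111+24)
= 111/135 = 82.22%

82.22%


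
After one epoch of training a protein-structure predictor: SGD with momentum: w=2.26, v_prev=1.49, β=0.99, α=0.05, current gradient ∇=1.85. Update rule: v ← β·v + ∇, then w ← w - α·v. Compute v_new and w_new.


v_new = 0.99·1.49 + 1.85 = 1.4751 + 1.85 = 3.3251
w_new = 2.26 - 0.05·3.3251 = 2.26 - 0.166255 = 2.093745

v_new=3.3251, w_new=2.093745


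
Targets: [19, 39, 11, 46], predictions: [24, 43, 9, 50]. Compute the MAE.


Absolute errors: |19-24|=5, |39-43|=4, |11-9|=2, |46-50|=4
Sum = 15
MAE = 15/4 = 15/4

15/4


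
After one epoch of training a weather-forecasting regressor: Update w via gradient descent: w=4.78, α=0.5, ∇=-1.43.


w_new = w - α·∇
= 4.78 - 0.5·-1.43
= 4.78 + 0.715
= 5.495

5.495


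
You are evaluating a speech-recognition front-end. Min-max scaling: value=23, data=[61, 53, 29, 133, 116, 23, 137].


min=23, max=137
(23-23)/(137-23) = 0/114 = 0.0

0.0


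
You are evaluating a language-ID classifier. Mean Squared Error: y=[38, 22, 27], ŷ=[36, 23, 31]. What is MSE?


Squared errors: (38-36)²=4, (22-23)²=1, (27-31)²=16
Sum = 21
MSE = 21/3 = 7

7


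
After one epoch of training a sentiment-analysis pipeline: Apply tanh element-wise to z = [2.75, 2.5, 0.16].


tanh(2.75) = 0.9919
tanh(2.5) = 0.9866
tanh(0.16) = 0.1586
result = [0.9919, 0.9866, 0.1586]

[0.9919, 0.9866, 0.1586]


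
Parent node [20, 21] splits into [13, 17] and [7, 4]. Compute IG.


Parent = [20, 21], H_parent = 0.9996
H_left = 0.9871 (n=30), H_right = 0.9457 (n=11)
H_children = (30/41)·0.9871 + (11/41)·0.9457 = 0.976
IG = 0.9996 - 0.976 = 0.0236

0.0236


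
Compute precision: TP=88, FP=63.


Precision = TP/(TP+FP)
= 88/(88+63)
= 88/151 = 58.28%

58.28%


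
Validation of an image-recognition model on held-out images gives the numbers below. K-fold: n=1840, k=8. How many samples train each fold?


Fold size = 1840/8 = 230
Training per fold = 1840 - 230 = 1610

1610


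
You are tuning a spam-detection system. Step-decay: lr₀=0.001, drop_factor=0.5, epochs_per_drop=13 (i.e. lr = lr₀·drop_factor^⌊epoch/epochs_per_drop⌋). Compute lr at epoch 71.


n_drops = ⌊71/13⌋ = 5
lr = 0.001·0.5^5 = 0.001·0.03125 = 0.00003125

0.00003125


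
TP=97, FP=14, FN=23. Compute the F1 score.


Precision = 97/111 = 0.8739
Recall = 97/120 = 0.8083
F1 = 2·P·R/(P+R) = 2·TP/(2·TP+FP+FN) = 194/(194+14+23) = 194/231 = 0.8398

0.8398


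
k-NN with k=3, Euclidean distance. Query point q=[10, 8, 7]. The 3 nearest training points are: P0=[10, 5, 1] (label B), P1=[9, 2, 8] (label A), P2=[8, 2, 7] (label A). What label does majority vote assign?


d(q,P0) = 6.7082  (label B)
d(q,P1) = 6.1644  (label A)
d(q,P2) = 6.3246  (label A)
Votes: A=2, B=1
Majority → A

A


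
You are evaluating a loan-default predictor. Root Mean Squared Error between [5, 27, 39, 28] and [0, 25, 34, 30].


MSE = 58/4 = 14.5
RMSE = √(58/4) = 3.8079

3.8079


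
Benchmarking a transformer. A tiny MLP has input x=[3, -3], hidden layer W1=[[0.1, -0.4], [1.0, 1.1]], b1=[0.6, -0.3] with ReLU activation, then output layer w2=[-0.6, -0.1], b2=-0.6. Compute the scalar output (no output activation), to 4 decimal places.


z1[0] = (0.1)·(3) + (-0.4)·(-3) + 0.6 = 2.1
z1[1] = (1.0)·(3) + (1.1)·(-3) - 0.3 = -0.6
h = ReLU(z1) = [2.1, 0.0]
output = (-0.6)·(2.1) + (-0.1)·(0.0) - 0.6 = -1.86

-1.86


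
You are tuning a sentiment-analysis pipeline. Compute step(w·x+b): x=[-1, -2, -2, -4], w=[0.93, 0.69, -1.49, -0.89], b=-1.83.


z = (-1)·(0.93) + (-2)·(0.69) + (-2)·(-1.49) + (-4)·(-0.89) - 1.83
  = 2.4
step(z) = 1 (z≥0)

1


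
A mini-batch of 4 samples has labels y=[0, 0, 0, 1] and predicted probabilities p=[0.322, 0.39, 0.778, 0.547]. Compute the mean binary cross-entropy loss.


L[0] = -ln(1-0.322) = -ln(0.678) = 0.3886
L[1] = -ln(1-0.39) = -ln(0.61) = 0.4943
L[2] = -ln(1-0.778) = -ln(0.222) = 1.5051
L[3] = -ln(0.547) = 0.6033
mean = (0.3886 + 0.4943 + 1.5051 + 0.6033)/4 = 0.7478

0.7478


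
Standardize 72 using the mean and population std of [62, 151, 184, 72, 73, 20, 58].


μ = 88.5714, σ = 53.2698
z = (72 - 88.5714)/53.2698 = -0.3111

-0.3111


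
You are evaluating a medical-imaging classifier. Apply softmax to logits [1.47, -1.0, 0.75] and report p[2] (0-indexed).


Exponentials: e^1.47=4.3492, e^-1.0=0.3679, e^0.75=2.117
Sum = 6.8341
Softmax = [0.6364, 0.0538, 0.3098]
p[2] = 2.117/6.8341 = 0.3098

0.3098


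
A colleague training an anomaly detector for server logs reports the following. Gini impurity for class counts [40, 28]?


Probabilities: [40/68, 28/68] ≈ [0.5882, 0.4118]
Σpᵢ² = (1600 + 784)/68² = 2384/4624
Gini = 1 - Σpᵢ² = 1 - 2384/4624 = 0.4844

0.4844


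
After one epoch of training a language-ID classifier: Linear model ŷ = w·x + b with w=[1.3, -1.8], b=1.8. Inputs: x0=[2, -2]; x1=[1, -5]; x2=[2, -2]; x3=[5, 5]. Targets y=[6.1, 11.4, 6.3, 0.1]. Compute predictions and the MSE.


ŷ0 = (1.3)·(2) + (-1.8)·(-2) + 1.8 = 8.0
ŷ1 = (1.3)·(1) + (-1.8)·(-5) + 1.8 = 12.1
ŷ2 = (1.3)·(2) + (-1.8)·(-2) + 1.8 = 8.0
ŷ3 = (1.3)·(5) + (-1.8)·(5) + 1.8 = -0.7
errors² = [3.61, 0.49, 2.89, 0.64]
MSE = 7.6300/4 = 1.9075

1.9075


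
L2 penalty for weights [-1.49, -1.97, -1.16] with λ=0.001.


‖w‖₂² = (-1.49)² + (-1.97)² + (-1.16)²
     = 2.2201 + 3.8809 + 1.3456
     = 7.4466
λ·‖w‖₂² = 0.001·7.4466 = 0.007447

0.007447


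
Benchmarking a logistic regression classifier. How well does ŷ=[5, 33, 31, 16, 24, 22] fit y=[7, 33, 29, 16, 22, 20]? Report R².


ȳ = 21.1667
SS_res = Σ(y-ŷ)² = 16
SS_tot = Σ(y-ȳ)² = 430.83
R² = 1 - SS_res/SS_tot = 1 - 0.0371 = 0.9629

0.9629


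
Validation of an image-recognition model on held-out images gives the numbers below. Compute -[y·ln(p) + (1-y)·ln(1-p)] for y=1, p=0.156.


BCE = -[y·ln(p) + (1-y)·ln(1-p)]
= -1·ln(0.156) - 0
= -ln(0.156) = 1.8579

1.8579


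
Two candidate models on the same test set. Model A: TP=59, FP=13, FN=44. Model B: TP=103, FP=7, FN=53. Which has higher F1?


Model A: P=59/72=0.8194, R=59/103=0.5728, F1=2PR/(P+R)=2TP/(2TP+FP+FN)=118/175=0.6743
Model B: P=103/110=0.9364, R=103/156=0.6603, F1=2PR/(P+R)=2TP/(2TP+FP+FN)=206/266=0.7744
0.6743 < 0.7744 → Model B

Model B


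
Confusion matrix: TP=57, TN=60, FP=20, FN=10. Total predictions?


Total = TP + TN + FP + FN
= 57 + 60 + 20 + 10
= 147
(Predicted positive: 77, predicted negative: 70)

147


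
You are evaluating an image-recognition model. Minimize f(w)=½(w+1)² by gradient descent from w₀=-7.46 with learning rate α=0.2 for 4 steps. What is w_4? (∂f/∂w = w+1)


step 1: grad = -7.46+1 = -6.46; w = -7.46 - 0.2·(-6.46) = -6.168
step 2: grad = -6.168+1 = -5.168; w = -6.168 - 0.2·(-5.168) = -5.1344
step 3: grad = -5.1344+1 = -4.1344; w = -5.1344 - 0.2·(-4.1344) = -4.30752
step 4: grad = -4.30752+1 = -3.30752; w = -4.30752 - 0.2·(-3.30752) = -3.646016

-3.646016


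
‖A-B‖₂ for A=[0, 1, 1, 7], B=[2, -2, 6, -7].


d = √((0-2)² + (1+ 2)² + (1-6)² + (7+ 7)²)
  = √(4 + 9 + 25 + 196)
  = √234 = 15.2971

15.2971


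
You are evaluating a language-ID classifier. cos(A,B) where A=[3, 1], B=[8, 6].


A·B = 3·8 + 1·6 = 30
‖A‖ = √10 = 3.1623, ‖B‖ = √100 = 10
cos = 30/(√10·√100) = 30/√1000 = 0.9487

0.9487


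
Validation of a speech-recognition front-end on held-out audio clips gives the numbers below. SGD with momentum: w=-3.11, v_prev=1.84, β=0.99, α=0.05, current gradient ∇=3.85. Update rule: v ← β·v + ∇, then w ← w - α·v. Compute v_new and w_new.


v_new = 0.99·1.84 + 3.85 = 1.8216 + 3.85 = 5.6716
w_new = -3.11 - 0.05·5.6716 = -3.11 - 0.28358 = -3.39358

v_new=5.6716, w_new=-3.39358


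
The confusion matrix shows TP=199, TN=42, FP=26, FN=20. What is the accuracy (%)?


Accuracy = (TP+TN)/(TP+TN+FP+FN)
= (199+42)/(287)
= 241/287 = 83.97%

83.97%


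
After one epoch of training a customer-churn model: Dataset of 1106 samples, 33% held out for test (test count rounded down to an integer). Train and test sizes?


Test = ⌊1106·33/100⌋ = 364
Train = 1106 - 364 = 742

Train: 742, Test: 364


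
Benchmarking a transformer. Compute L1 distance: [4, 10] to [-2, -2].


d = |4+ 2| + |10+ 2|
  = 6 + 12
  = 18

18


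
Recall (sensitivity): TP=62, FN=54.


Recall = TP/(TP+FN)
= 62/(62+54)
= 62/116 = 53.45%

53.45%


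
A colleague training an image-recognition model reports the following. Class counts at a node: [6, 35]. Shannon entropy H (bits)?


Probabilities: [6/41, 35/41] ≈ [0.1463, 0.8537]
H = -((6/41)·log₂(6/41) + (35/41)·log₂(35/41))
  = 0.6006 bits

0.6006 bits


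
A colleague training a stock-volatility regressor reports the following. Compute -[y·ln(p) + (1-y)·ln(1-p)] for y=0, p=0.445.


BCE = -[y·ln(p) + (1-y)·ln(1-p)]
= -0 - 1·ln(1-0.445)
= -ln(0.555) = 0.5888

0.5888


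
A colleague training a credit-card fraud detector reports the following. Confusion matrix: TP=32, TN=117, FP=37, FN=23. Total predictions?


Total = TP + TN + FP + FN
= 32 + 117 + 37 + 23
= 209
(Predicted positive: 69, predicted negative: 140)

209


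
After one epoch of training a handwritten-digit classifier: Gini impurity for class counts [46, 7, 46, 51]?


Probabilities: [46/150, 7/150, 46/150, 51/150] ≈ [0.3067, 0.0467, 0.3067, 0.34]
Σpᵢ² = (2116 + 49 + 2116 + 2601)/150² = 6882/22500
Gini = 1 - Σpᵢ² = 1 - 6882/22500 = 0.6941

0.6941


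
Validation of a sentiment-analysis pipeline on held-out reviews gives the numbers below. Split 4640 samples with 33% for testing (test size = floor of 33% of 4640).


Test = ⌊4640·33/100⌋ = 1531
Train = 4640 - 1531 = 3109

Train: 3109, Test: 1531


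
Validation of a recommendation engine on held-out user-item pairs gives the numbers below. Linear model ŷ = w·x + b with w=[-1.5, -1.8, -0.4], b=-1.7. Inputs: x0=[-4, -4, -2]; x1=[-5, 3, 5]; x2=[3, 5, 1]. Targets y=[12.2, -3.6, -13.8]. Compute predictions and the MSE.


ŷ0 = (-1.5)·(-4) + (-1.8)·(-4) + (-0.4)·(-2) - 1.7 = 12.3
ŷ1 = (-1.5)·(-5) + (-1.8)·(3) + (-0.4)·(5) - 1.7 = -1.6
ŷ2 = (-1.5)·(3) + (-1.8)·(5) + (-0.4)·(1) - 1.7 = -15.6
errors² = [0.01, 4.0, 3.24]
MSE = 7.2500/3 = 2.4167

2.4167


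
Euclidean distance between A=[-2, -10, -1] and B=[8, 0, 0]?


d = √((-2-8)² + (-10-0)² + (-1-0)²)
  = √(100 + 100 + 1)
  = √201 = 14.1774

14.1774


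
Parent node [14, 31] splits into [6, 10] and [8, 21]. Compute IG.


Parent = [14, 31], H_parent = 0.8945
H_left = 0.9544 (n=16), H_right = 0.8498 (n=29)
H_children = (16/45)·0.9544 + (29/45)·0.8498 = 0.887
IG = 0.8945 - 0.887 = 0.0075

0.0075


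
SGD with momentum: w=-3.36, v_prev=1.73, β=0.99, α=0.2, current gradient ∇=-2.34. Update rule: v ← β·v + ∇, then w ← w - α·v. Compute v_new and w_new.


v_new = 0.99·1.73 - 2.34 = 1.7127 - 2.34 = -0.6273
w_new = -3.36 - 0.2·-0.6273 = -3.36 + 0.12546 = -3.23454

v_new=-0.6273, w_new=-3.23454


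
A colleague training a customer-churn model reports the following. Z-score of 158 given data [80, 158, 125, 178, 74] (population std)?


μ = 123, σ = 41.2408
z = (158 - 123)/41.2408 = 0.8487

0.8487


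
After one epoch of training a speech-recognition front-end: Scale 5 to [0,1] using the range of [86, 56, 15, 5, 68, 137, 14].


min=5, max=137
(5-5)/(137-5) = 0/132 = 0.0

0.0


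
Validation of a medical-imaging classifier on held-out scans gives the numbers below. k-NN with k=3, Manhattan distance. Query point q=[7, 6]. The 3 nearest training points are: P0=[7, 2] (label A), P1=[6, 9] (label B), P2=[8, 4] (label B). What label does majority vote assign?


d(q,P0) = 4  (label A)
d(q,P1) = 4  (label B)
d(q,P2) = 3  (label B)
Votes: A=1, B=2
Majority → B

B


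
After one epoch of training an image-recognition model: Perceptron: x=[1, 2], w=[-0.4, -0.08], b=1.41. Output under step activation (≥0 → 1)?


z = (1)·(-0.4) + (2)·(-0.08) + 1.41
  = 0.85
step(z) = 1 (z≥0)

1


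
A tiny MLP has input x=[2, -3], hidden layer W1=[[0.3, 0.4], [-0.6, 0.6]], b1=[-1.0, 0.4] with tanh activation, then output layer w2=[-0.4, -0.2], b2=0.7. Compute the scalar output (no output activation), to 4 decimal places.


z1[0] = (0.3)·(2) + (0.4)·(-3) - 1.0 = -1.6
z1[1] = (-0.6)·(2) + (0.6)·(-3) + 0.4 = -2.6
h = tanh(z1) = [-0.9217, -0.989]
output = (-0.4)·(-0.9217) + (-0.2)·(-0.989) + 0.7 = 1.2665

1.2665


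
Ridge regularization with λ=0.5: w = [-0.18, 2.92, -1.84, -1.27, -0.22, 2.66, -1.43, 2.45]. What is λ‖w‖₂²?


‖w‖₂² = (-0.18)² + (2.92)² + (-1.84)² + (-1.27)² + (-0.22)² + (2.66)² + (-1.43)² + (2.45)²
     = 0.0324 + 8.5264 + 3.3856 + 1.6129 + 0.0484 + 7.0756 + 2.0449 + 6.0025
     = 28.7287
λ·‖w‖₂² = 0.5·28.7287 = 14.36435

14.36435


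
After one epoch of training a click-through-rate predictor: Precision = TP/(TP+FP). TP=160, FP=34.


Precision = TP/(TP+FP)
= 160/(160+34)
= 160/194 = 82.47%

82.47%


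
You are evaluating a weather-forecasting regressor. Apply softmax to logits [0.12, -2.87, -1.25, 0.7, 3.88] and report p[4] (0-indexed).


Exponentials: e^0.12=1.1275, e^-2.87=0.0567, e^-1.25=0.2865, e^0.7=2.0138, e^3.88=48.4242
Sum = 51.9087
Softmax = [0.0217, 0.0011, 0.0055, 0.0388, 0.9329]
p[4] = 48.4242/51.9087 = 0.9329

0.9329


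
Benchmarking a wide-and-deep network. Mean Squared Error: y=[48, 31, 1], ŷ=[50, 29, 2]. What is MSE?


Squared errors: (48-50)²=4, (31-29)²=4, (1-2)²=1
Sum = 9
MSE = 9/3 = 3

3


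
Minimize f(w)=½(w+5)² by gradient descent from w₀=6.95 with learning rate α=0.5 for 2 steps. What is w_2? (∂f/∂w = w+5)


step 1: grad = 6.95+5 = 11.95; w = 6.95 - 0.5·(11.95) = 0.975
step 2: grad = 0.975+5 = 5.975; w = 0.975 - 0.5·(5.975) = -2.0125

-2.0125


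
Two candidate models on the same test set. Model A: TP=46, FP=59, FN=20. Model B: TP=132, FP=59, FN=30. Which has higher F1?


Model A: P=46/105=0.4381, R=46/66=0.697, F1=2PR/(P+R)=2TP/(2TP+FP+FN)=92/171=0.538
Model B: P=132/191=0.6911, R=132/162=0.8148, F1=2PR/(P+R)=2TP/(2TP+FP+FN)=264/353=0.7479
0.538 < 0.7479 → Model B

Model B


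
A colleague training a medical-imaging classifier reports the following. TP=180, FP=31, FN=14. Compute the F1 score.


Precision = 180/211 = 0.8531
Recall = 180/194 = 0.9278
F1 = 2·P·R/(P+R) = 2·TP/(2·TP+FP+FN) = 360/(360+31+14) = 360/405 = 0.8889

0.8889


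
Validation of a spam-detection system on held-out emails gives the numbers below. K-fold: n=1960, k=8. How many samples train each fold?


Fold size = 1960/8 = 245
Training per fold = 1960 - 245 = 1715

1715


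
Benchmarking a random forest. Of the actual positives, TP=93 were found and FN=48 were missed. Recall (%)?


Recall = TP/(TP+FN)
= 93/(93+48)
= 93/141 = 65.96%

65.96%


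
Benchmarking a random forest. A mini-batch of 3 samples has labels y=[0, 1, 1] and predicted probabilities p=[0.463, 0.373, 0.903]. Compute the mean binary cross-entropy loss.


L[0] = -ln(1-0.463) = -ln(0.537) = 0.6218
L[1] = -ln(0.373) = 0.9862
L[2] = -ln(0.903) = 0.102
mean = (0.6218 + 0.9862 + 0.102)/3 = 0.57

0.57


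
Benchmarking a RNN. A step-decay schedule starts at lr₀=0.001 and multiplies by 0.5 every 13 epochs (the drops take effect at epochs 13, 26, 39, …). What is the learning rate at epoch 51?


n_drops = ⌊51/13⌋ = 3
lr = 0.001·0.5^3 = 0.001·0.125 = 0.000125

0.000125


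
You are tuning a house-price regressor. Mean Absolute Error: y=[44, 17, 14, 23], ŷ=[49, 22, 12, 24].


Absolute errors: |44-49|=5, |17-22|=5, |14-12|=2, |23-24|=1
Sum = 13
MAE = 13/4 = 13/4

13/4


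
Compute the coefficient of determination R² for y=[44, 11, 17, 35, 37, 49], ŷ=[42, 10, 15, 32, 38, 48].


ȳ = 32.1667
SS_res = Σ(y-ŷ)² = 20
SS_tot = Σ(y-ȳ)² = 1132.83
R² = 1 - SS_res/SS_tot = 1 - 0.0177 = 0.9823

0.9823


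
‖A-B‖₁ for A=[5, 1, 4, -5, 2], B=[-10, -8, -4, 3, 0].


d = |5+ 10| + |1+ 8| + |4+ 4| + |-5-3| + |2-0|
  = 15 + 9 + 8 + 8 + 2
  = 42

42


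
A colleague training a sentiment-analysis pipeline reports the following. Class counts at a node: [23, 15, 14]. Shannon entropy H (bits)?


Probabilities: [23/52, 15/52, 14/52] ≈ [0.4423, 0.2885, 0.2692]
H = -((23/52)·log₂(23/52) + (15/52)·log₂(15/52) + (14/52)·log₂(14/52))
  = 1.5476 bits

1.5476 bits


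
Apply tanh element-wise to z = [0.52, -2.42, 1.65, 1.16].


tanh(0.52) = 0.4777
tanh(-2.42) = -0.9843
tanh(1.65) = 0.9289
tanh(1.16) = 0.821
result = [0.4777, -0.9843, 0.9289, 0.821]

[0.4777, -0.9843, 0.9289, 0.821]


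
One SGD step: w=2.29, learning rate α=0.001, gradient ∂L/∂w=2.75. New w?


w_new = w - α·∇
= 2.29 - 0.001·2.75
= 2.29 - 0.00275
= 2.28725

2.28725


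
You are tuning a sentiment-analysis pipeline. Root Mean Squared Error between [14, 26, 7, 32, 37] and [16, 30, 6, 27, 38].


MSE = 47/5 = 9.4
RMSE = √(47/5) = 3.0659

3.0659


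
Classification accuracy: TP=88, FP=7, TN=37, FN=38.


Accuracy = (TP+TN)/(TP+TN+FP+FN)
= (88+37)/(170)
= 125/170 = 73.53%

73.53%


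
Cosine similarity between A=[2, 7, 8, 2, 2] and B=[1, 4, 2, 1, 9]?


A·B = 2·1 + 7·4 + 8·2 + 2·1 + 2·9 = 66
‖A‖ = √125 = 11.1803, ‖B‖ = √103 = 10.1489
cos = 66/(√125·√103) = 66/√12875 = 0.5817

0.5817


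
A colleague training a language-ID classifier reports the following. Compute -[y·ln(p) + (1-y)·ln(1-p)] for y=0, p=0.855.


BCE = -[y·ln(p) + (1-y)·ln(1-p)]
= -0 - 1·ln(1-0.855)
= -ln(0.145) = 1.931

1.931


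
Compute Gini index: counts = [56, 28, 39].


Probabilities: [56/123, 28/123, 39/123] ≈ [0.4553, 0.2276, 0.3171]
Σpᵢ² = (3136 + 784 + 1521)/123² = 5441/15129
Gini = 1 - Σpᵢ² = 1 - 5441/15129 = 0.6404

0.6404


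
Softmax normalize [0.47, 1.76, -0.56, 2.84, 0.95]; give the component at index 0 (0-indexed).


Exponentials: e^0.47=1.6, e^1.76=5.8124, e^-0.56=0.5712, e^2.84=17.1158, e^0.95=2.5857
Sum = 27.6851
Softmax = [0.0578, 0.2099, 0.0206, 0.6182, 0.0934]
p[0] = 1.6/27.6851 = 0.0578

0.0578


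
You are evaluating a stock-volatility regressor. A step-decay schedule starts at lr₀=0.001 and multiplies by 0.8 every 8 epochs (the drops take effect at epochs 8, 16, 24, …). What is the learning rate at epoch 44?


n_drops = ⌊44/8⌋ = 5
lr = 0.001·0.8^5 = 0.001·0.32768 = 0.00032768

0.00032768
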